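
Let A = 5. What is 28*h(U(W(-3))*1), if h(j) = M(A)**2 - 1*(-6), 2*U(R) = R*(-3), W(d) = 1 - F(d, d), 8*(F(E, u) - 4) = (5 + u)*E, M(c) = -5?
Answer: 868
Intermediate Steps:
F(E, u) = 4 + E*(5 + u)/8 (F(E, u) = 4 + ((5 + u)*E)/8 = 4 + (E*(5 + u))/8 = 4 + E*(5 + u)/8)
W(d) = -3 - 5*d/8 - d**2/8 (W(d) = 1 - (4 + 5*d/8 + d*d/8) = 1 - (4 + 5*d/8 + d**2/8) = 1 - (4 + d**2/8 + 5*d/8) = 1 + (-4 - 5*d/8 - d**2/8) = -3 - 5*d/8 - d**2/8)
U(R) = -3*R/2 (U(R) = (R*(-3))/2 = (-3*R)/2 = -3*R/2)
h(j) = 31 (h(j) = (-5)**2 - 1*(-6) = 25 + 6 = 31)
28*h(U(W(-3))*1) = 28*31 = 868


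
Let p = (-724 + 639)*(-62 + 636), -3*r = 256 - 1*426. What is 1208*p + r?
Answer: -176814790/3 ≈ -5.8938e+7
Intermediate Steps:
r = 170/3 (r = -(256 - 1*426)/3 = -(256 - 426)/3 = -⅓*(-170) = 170/3 ≈ 56.667)
p = -48790 (p = -85*574 = -48790)
1208*p + r = 1208*(-48790) + 170/3 = -58938320 + 170/3 = -176814790/3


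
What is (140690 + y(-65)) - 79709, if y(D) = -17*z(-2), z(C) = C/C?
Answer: 60964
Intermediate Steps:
z(C) = 1
y(D) = -17 (y(D) = -17*1 = -17)
(140690 + y(-65)) - 79709 = (140690 - 17) - 79709 = 140673 - 79709 = 60964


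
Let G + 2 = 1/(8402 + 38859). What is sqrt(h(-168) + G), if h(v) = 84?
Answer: sqrt(183155421183)/47261 ≈ 9.0554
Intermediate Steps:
G = -94521/47261 (G = -2 + 1/(8402 + 38859) = -2 + 1/47261 = -94521/47261 ≈ -2.0000)
sqrt(h(-168) + G) = sqrt(84 - 94521/47261) = sqrt(3875403/47261) = sqrt(183155421183)/47261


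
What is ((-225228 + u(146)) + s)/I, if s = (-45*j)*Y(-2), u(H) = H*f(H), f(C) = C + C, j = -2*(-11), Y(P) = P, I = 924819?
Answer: -180616/924819 ≈ -0.19530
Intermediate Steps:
j = 22
f(C) = 2*C
u(H) = 2*H² (u(H) = H*(2*H) = 2*H²)
s = 1980 (s = -45*22*(-2) = -990*(-2) = 1980)
((-225228 + u(146)) + s)/I = ((-225228 + 2*146²) + 1980)/924819 = ((-225228 + 2*21316) + 1980)*(1/924819) = ((-225228 + 42632) + 1980)*(1/924819) = (-182596 + 1980)*(1/924819) = -180616*1/924819 = -180616/924819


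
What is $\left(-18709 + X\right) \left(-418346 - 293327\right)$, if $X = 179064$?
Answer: $-114120323915$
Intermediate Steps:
$\left(-18709 + X\right) \left(-418346 - 293327\right) = \left(-18709 + 179064\right) \left(-418346 - 293327\right) = 160355 \left(-711673\right) = -114120323915$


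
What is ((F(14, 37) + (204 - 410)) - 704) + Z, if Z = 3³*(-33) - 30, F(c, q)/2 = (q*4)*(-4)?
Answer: -3015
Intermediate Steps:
F(c, q) = -32*q (F(c, q) = 2*((q*4)*(-4)) = 2*((4*q)*(-4)) = 2*(-16*q) = -32*q)
Z = -921 (Z = 27*(-33) - 30 = -891 - 30 = -921)
((F(14, 37) + (204 - 410)) - 704) + Z = ((-32*37 + (204 - 410)) - 704) - 921 = ((-1184 - 206) - 704) - 921 = (-1390 - 704) - 921 = -2094 - 921 = -3015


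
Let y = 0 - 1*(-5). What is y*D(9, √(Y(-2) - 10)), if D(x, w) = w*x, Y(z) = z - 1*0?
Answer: 90*I*√3 ≈ 155.88*I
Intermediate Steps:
Y(z) = z (Y(z) = z + 0 = z)
y = 5 (y = 0 + 5 = 5)
y*D(9, √(Y(-2) - 10)) = 5*(√(-2 - 10)*9) = 5*(√(-12)*9) = 5*((2*I*√3)*9) = 5*(18*I*√3) = 90*I*√3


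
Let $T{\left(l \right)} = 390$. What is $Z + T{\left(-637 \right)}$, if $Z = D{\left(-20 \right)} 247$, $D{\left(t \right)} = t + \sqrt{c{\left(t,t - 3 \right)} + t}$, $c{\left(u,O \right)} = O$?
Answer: $-4550 + 247 i \sqrt{43} \approx -4550.0 + 1619.7 i$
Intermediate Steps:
$D{\left(t \right)} = t + \sqrt{-3 + 2 t}$ ($D{\left(t \right)} = t + \sqrt{\left(t - 3\right) + t} = t + \sqrt{\left(-3 + t\right) + t} = t + \sqrt{-3 + 2 t}$)
$Z = -4940 + 247 i \sqrt{43}$ ($Z = \left(-20 + \sqrt{-3 + 2 \left(-20\right)}\right) 247 = \left(-20 + \sqrt{-3 - 40}\right) 247 = \left(-20 + \sqrt{-43}\right) 247 = \left(-20 + i \sqrt{43}\right) 247 = -4940 + 247 i \sqrt{43} \approx -4940.0 + 1619.7 i$)
$Z + T{\left(-637 \right)} = \left(-4940 + 247 i \sqrt{43}\right) + 390 = -4550 + 247 i \sqrt{43}$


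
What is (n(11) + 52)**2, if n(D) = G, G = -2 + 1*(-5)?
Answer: 2025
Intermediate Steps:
G = -7 (G = -2 - 5 = -7)
n(D) = -7
(n(11) + 52)**2 = (-7 + 52)**2 = 45**2 = 2025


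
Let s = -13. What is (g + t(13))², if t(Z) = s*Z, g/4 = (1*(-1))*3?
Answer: 32761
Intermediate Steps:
g = -12 (g = 4*((1*(-1))*3) = 4*(-1*3) = 4*(-3) = -12)
t(Z) = -13*Z
(g + t(13))² = (-12 - 13*13)² = (-12 - 169)² = (-181)² = 32761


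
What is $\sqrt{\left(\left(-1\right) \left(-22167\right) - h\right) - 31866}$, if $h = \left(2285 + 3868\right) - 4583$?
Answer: $i \sqrt{11269} \approx 106.16 i$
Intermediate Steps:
$h = 1570$ ($h = 6153 - 4583 = 1570$)
$\sqrt{\left(\left(-1\right) \left(-22167\right) - h\right) - 31866} = \sqrt{\left(\left(-1\right) \left(-22167\right) - 1570\right) - 31866} = \sqrt{\left(22167 - 1570\right) - 31866} = \sqrt{20597 - 31866} = \sqrt{-11269} = i \sqrt{11269}$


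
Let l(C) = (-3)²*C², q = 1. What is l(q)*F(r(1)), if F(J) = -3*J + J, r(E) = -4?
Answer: 72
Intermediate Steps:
F(J) = -2*J
l(C) = 9*C²
l(q)*F(r(1)) = (9*1²)*(-2*(-4)) = (9*1)*8 = 9*8 = 72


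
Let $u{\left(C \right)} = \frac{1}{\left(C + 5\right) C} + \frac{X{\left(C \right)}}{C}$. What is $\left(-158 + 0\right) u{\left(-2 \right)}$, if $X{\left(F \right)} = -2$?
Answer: $- \frac{395}{3} \approx -131.67$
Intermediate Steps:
$u{\left(C \right)} = - \frac{2}{C} + \frac{1}{C \left(5 + C\right)}$ ($u{\left(C \right)} = \frac{1}{\left(C + 5\right) C} - \frac{2}{C} = \frac{1}{\left(5 + C\right) C} - \frac{2}{C} = \frac{1}{C \left(5 + C\right)} - \frac{2}{C} = - \frac{2}{C} + \frac{1}{C \left(5 + C\right)}$)
$\left(-158 + 0\right) u{\left(-2 \right)} = \left(-158 + 0\right) \frac{-9 - -4}{\left(-2\right) \left(5 - 2\right)} = - 158 \left(- \frac{-9 + 4}{2 \cdot 3}\right) = - 158 \left(\left(- \frac{1}{2}\right) \frac{1}{3} \left(-5\right)\right) = \left(-158\right) \frac{5}{6} = - \frac{395}{3}$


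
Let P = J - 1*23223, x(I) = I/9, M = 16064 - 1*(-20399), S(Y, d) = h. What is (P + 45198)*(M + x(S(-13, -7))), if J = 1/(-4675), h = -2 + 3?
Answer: 1983160225696/2475 ≈ 8.0128e+8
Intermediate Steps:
h = 1
S(Y, d) = 1
J = -1/4675 ≈ -0.00021390
M = 36463 (M = 16064 + 20399 = 36463)
x(I) = I/9 (x(I) = I*(1/9) = I/9)
P = -108567526/4675 (P = -1/4675 - 1*23223 = -1/4675 - 23223 = -108567526/4675 ≈ -23223.)
(P + 45198)*(M + x(S(-13, -7))) = (-108567526/4675 + 45198)*(36463 + (1/9)*1) = 102733124*(36463 + 1/9)/4675 = (102733124/4675)*(328168/9) = 1983160225696/2475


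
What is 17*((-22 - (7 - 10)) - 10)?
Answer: -493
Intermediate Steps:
17*((-22 - (7 - 10)) - 10) = 17*((-22 - 1*(-3)) - 10) = 17*((-22 + 3) - 10) = 17*(-19 - 10) = 17*(-29) = -493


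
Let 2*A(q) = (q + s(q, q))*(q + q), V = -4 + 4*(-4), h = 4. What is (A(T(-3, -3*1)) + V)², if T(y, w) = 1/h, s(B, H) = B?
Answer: 25281/64 ≈ 395.02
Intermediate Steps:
T(y, w) = ¼ (T(y, w) = 1/4 = ¼)
V = -20 (V = -4 - 16 = -20)
A(q) = 2*q² (A(q) = ((q + q)*(q + q))/2 = ((2*q)*(2*q))/2 = (4*q²)/2 = 2*q²)
(A(T(-3, -3*1)) + V)² = (2*(¼)² - 20)² = (2*(1/16) - 20)² = (⅛ - 20)² = (-159/8)² = 25281/64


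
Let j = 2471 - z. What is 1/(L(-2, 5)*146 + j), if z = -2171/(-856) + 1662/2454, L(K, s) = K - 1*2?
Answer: 350104/659521197 ≈ 0.00053085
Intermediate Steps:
L(K, s) = -2 + K (L(K, s) = K - 2 = -2 + K)
z = 1125051/350104 (z = -2171*(-1/856) + 1662*(1/2454) = 2171/856 + 277/409 = 1125051/350104 ≈ 3.2135)
j = 863981933/350104 (j = 2471 - 1*1125051/350104 = 2471 - 1125051/350104 = 863981933/350104 ≈ 2467.8)
1/(L(-2, 5)*146 + j) = 1/((-2 - 2)*146 + 863981933/350104) = 1/(-4*146 + 863981933/350104) = 1/(-584 + 863981933/350104) = 1/(659521197/350104) = 350104/659521197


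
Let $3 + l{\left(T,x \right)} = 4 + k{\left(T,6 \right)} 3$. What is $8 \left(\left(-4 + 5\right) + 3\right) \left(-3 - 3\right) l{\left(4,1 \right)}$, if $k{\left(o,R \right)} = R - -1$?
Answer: $-4224$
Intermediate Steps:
$k{\left(o,R \right)} = 1 + R$ ($k{\left(o,R \right)} = R + 1 = 1 + R$)
$l{\left(T,x \right)} = 22$ ($l{\left(T,x \right)} = -3 + \left(4 + \left(1 + 6\right) 3\right) = -3 + \left(4 + 7 \cdot 3\right) = -3 + \left(4 + 21\right) = -3 + 25 = 22$)
$8 \left(\left(-4 + 5\right) + 3\right) \left(-3 - 3\right) l{\left(4,1 \right)} = 8 \left(\left(-4 + 5\right) + 3\right) \left(-3 - 3\right) 22 = 8 \left(1 + 3\right) \left(\left(-6\right) 22\right) = 8 \cdot 4 \left(-132\right) = 32 \left(-132\right) = -4224$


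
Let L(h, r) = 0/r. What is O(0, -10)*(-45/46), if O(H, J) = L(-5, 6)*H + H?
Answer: 0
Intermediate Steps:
L(h, r) = 0
O(H, J) = H (O(H, J) = 0*H + H = 0 + H = H)
O(0, -10)*(-45/46) = 0*(-45/46) = 0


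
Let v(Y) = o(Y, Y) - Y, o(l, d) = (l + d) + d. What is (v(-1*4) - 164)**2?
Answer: 29584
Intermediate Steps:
o(l, d) = l + 2*d (o(l, d) = (d + l) + d = l + 2*d)
v(Y) = 2*Y (v(Y) = (Y + 2*Y) - Y = 3*Y - Y = 2*Y)
(v(-1*4) - 164)**2 = (2*(-1*4) - 164)**2 = (2*(-4) - 164)**2 = (-8 - 164)**2 = (-172)**2 = 29584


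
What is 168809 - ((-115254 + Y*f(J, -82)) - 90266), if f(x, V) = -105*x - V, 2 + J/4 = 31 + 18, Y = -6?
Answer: 256381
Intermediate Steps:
J = 188 (J = -8 + 4*(31 + 18) = -8 + 4*49 = -8 + 196 = 188)
f(x, V) = -V - 105*x
168809 - ((-115254 + Y*f(J, -82)) - 90266) = 168809 - ((-115254 - 6*(-1*(-82) - 105*188)) - 90266) = 168809 - ((-115254 - 6*(82 - 19740)) - 90266) = 168809 - ((-115254 - 6*(-19658)) - 90266) = 168809 - ((-115254 + 117948) - 90266) = 168809 - (2694 - 90266) = 168809 - 1*(-87572) = 168809 + 87572 = 256381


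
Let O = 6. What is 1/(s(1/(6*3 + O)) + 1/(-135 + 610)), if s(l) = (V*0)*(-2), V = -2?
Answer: 475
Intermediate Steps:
s(l) = 0 (s(l) = -2*0*(-2) = 0*(-2) = 0)
1/(s(1/(6*3 + O)) + 1/(-135 + 610)) = 1/(0 + 1/(-135 + 610)) = 1/(0 + 1/475) = 1/(1/475) = 475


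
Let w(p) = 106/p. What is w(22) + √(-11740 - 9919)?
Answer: 53/11 + 11*I*√179 ≈ 4.8182 + 147.17*I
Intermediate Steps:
w(22) + √(-11740 - 9919) = 106/22 + √(-11740 - 9919) = 106*(1/22) + √(-21659) = 53/11 + 11*I*√179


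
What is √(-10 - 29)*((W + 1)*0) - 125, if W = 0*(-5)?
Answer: -125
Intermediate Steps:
W = 0
√(-10 - 29)*((W + 1)*0) - 125 = √(-10 - 29)*((0 + 1)*0) - 125 = √(-39)*(1*0) - 125 = (I*√39)*0 - 125 = 0 - 125 = -125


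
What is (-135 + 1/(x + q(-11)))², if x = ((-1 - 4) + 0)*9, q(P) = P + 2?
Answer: 53158681/2916 ≈ 18230.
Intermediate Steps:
q(P) = 2 + P
x = -45 (x = (-5 + 0)*9 = -5*9 = -45)
(-135 + 1/(x + q(-11)))² = (-135 + 1/(-45 + (2 - 11)))² = (-135 + 1/(-45 - 9))² = (-135 + 1/(-54))² = (-135 - 1/54)² = (-7291/54)² = 53158681/2916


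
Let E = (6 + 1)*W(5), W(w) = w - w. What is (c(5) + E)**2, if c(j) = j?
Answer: 25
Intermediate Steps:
W(w) = 0
E = 0 (E = (6 + 1)*0 = 7*0 = 0)
(c(5) + E)**2 = (5 + 0)**2 = 5**2 = 25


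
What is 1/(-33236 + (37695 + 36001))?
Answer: 1/40460 ≈ 2.4716e-5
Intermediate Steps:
1/(-33236 + (37695 + 36001)) = 1/(-33236 + 73696) = 1/40460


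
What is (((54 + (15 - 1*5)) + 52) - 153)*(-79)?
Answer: 2923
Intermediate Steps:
(((54 + (15 - 1*5)) + 52) - 153)*(-79) = (((54 + (15 - 5)) + 52) - 153)*(-79) = (((54 + 10) + 52) - 153)*(-79) = ((64 + 52) - 153)*(-79) = (116 - 153)*(-79) = -37*(-79) = 2923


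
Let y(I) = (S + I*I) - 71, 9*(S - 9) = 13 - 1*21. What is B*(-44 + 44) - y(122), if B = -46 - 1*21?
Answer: -133390/9 ≈ -14821.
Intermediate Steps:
B = -67 (B = -46 - 21 = -67)
S = 73/9 (S = 9 + (13 - 1*21)/9 = 9 + (13 - 21)/9 = 9 + (⅑)*(-8) = 9 - 8/9 = 73/9 ≈ 8.1111)
y(I) = -566/9 + I² (y(I) = (73/9 + I*I) - 71 = (73/9 + I²) - 71 = -566/9 + I²)
B*(-44 + 44) - y(122) = -67*(-44 + 44) - (-566/9 + 122²) = -67*0 - (-566/9 + 14884) = 0 - 1*133390/9 = 0 - 133390/9 = -133390/9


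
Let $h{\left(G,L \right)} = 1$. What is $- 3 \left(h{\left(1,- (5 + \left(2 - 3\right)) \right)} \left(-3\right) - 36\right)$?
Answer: $117$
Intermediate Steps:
$- 3 \left(h{\left(1,- (5 + \left(2 - 3\right)) \right)} \left(-3\right) - 36\right) = - 3 \left(1 \left(-3\right) - 36\right) = - 3 \left(-3 - 36\right) = \left(-3\right) \left(-39\right) = 117$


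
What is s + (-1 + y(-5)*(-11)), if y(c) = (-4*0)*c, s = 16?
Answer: 15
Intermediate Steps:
y(c) = 0 (y(c) = 0*c = 0)
s + (-1 + y(-5)*(-11)) = 16 + (-1 + 0*(-11)) = 16 + (-1 + 0) = 16 - 1 = 15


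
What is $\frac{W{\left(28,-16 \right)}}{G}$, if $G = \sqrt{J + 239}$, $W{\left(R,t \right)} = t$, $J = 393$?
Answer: $- \frac{4 \sqrt{158}}{79} \approx -0.63645$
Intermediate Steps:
$G = 2 \sqrt{158}$ ($G = \sqrt{393 + 239} = \sqrt{632} = 2 \sqrt{158} \approx 25.14$)
$\frac{W{\left(28,-16 \right)}}{G} = - \frac{16}{2 \sqrt{158}} = - 16 \frac{\sqrt{158}}{316} = - \frac{4 \sqrt{158}}{79}$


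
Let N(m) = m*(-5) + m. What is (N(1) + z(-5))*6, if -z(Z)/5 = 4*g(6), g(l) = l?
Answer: -744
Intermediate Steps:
N(m) = -4*m (N(m) = -5*m + m = -4*m)
z(Z) = -120 (z(Z) = -20*6 = -5*24 = -120)
(N(1) + z(-5))*6 = (-4*1 - 120)*6 = (-4 - 120)*6 = -124*6 = -744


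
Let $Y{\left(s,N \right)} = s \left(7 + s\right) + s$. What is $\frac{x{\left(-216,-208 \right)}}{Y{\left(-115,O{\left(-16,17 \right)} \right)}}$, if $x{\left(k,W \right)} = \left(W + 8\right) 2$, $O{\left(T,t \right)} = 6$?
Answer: $- \frac{80}{2461} \approx -0.032507$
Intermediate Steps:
$x{\left(k,W \right)} = 16 + 2 W$ ($x{\left(k,W \right)} = \left(8 + W\right) 2 = 16 + 2 W$)
$Y{\left(s,N \right)} = s + s \left(7 + s\right)$
$\frac{x{\left(-216,-208 \right)}}{Y{\left(-115,O{\left(-16,17 \right)} \right)}} = \frac{16 + 2 \left(-208\right)}{\left(-115\right) \left(8 - 115\right)} = \frac{16 - 416}{\left(-115\right) \left(-107\right)} = - \frac{400}{12305} = \left(-400\right) \frac{1}{12305} = - \frac{80}{2461}$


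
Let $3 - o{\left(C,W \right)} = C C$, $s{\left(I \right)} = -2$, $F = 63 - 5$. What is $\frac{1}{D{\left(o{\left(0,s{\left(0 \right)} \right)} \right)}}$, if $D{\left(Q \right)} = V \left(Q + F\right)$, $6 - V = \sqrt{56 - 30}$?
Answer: $\frac{3}{305} + \frac{\sqrt{26}}{610} \approx 0.018195$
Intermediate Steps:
$F = 58$
$V = 6 - \sqrt{26}$ ($V = 6 - \sqrt{56 - 30} = 6 - \sqrt{26} \approx 0.90098$)
$o{\left(C,W \right)} = 3 - C^{2}$ ($o{\left(C,W \right)} = 3 - C C = 3 - C^{2}$)
$D{\left(Q \right)} = \left(6 - \sqrt{26}\right) \left(58 + Q\right)$ ($D{\left(Q \right)} = \left(6 - \sqrt{26}\right) \left(Q + 58\right) = \left(6 - \sqrt{26}\right) \left(58 + Q\right)$)
$\frac{1}{D{\left(o{\left(0,s{\left(0 \right)} \right)} \right)}} = \frac{1}{\left(6 - \sqrt{26}\right) \left(58 + \left(3 - 0^{2}\right)\right)} = \frac{1}{\left(6 - \sqrt{26}\right) \left(58 + \left(3 - 0\right)\right)} = \frac{1}{\left(6 - \sqrt{26}\right) \left(58 + \left(3 + 0\right)\right)} = \frac{1}{\left(6 - \sqrt{26}\right) \left(58 + 3\right)} = \frac{1}{\left(6 - \sqrt{26}\right) 61} = \frac{1}{366 - 61 \sqrt{26}}$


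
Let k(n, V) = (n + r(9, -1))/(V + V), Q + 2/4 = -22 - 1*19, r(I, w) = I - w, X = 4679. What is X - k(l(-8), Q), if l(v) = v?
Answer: 388359/83 ≈ 4679.0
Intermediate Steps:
Q = -83/2 (Q = -½ + (-22 - 1*19) = -½ + (-22 - 19) = -½ - 41 = -83/2 ≈ -41.500)
k(n, V) = (10 + n)/(2*V) (k(n, V) = (n + (9 - 1*(-1)))/(V + V) = (n + (9 + 1))/((2*V)) = (n + 10)*(1/(2*V)) = (10 + n)*(1/(2*V)) = (10 + n)/(2*V))
X - k(l(-8), Q) = 4679 - (10 - 8)/(2*(-83/2)) = 4679 - (-2)*2/(2*83) = 4679 - 1*(-2/83) = 4679 + 2/83 = 388359/83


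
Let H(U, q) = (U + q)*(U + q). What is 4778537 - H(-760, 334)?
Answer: 4597061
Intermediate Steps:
H(U, q) = (U + q)²
4778537 - H(-760, 334) = 4778537 - (-760 + 334)² = 4778537 - 1*(-426)² = 4778537 - 1*181476 = 4778537 - 181476 = 4597061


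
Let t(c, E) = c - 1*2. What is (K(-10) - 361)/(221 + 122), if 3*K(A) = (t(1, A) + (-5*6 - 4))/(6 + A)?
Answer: -4297/4116 ≈ -1.0440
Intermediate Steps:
t(c, E) = -2 + c (t(c, E) = c - 2 = -2 + c)
K(A) = -35/(3*(6 + A)) (K(A) = (((-2 + 1) + (-5*6 - 4))/(6 + A))/3 = ((-1 + (-30 - 4))/(6 + A))/3 = ((-1 - 34)/(6 + A))/3 = (-35/(6 + A))/3 = -35/(3*(6 + A)))
(K(-10) - 361)/(221 + 122) = (-35/(18 + 3*(-10)) - 361)/(221 + 122) = (-35/(18 - 30) - 361)/343 = (-35/(-12) - 361)*(1/343) = (-35*(-1/12) - 361)*(1/343) = (35/12 - 361)*(1/343) = -4297/12*1/343 = -4297/4116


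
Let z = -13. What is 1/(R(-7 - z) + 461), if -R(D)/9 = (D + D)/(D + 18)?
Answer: 2/913 ≈ 0.0021906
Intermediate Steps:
R(D) = -18*D/(18 + D) (R(D) = -9*(D + D)/(D + 18) = -9*2*D/(18 + D) = -18*D/(18 + D))
1/(R(-7 - z) + 461) = 1/(-18*(-7 - 1*(-13))/(18 + (-7 - 1*(-13))) + 461) = 1/(-18*(-7 + 13)/(18 + (-7 + 13)) + 461) = 1/(-18*6/(18 + 6) + 461) = 1/(-18*6/24 + 461) = 1/(-18*6*1/24 + 461) = 1/(-9/2 + 461) = 1/(913/2) = 2/913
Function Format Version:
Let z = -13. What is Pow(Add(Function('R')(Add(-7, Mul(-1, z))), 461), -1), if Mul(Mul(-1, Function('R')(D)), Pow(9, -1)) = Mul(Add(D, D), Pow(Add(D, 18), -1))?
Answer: Rational(2, 913) ≈ 0.0021906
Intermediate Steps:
Function('R')(D) = Mul(-18, D, Pow(Add(18, D), -1)) (Function('R')(D) = Mul(-9, Mul(Add(D, D), Pow(Add(D, 18), -1))) = Mul(-9, Mul(Mul(2, D), Pow(Add(18, D), -1))) = Mul(-9, Mul(2, D, Pow(Add(18, D), -1))) = Mul(-18, D, Pow(Add(18, D), -1)))
Pow(Add(Function('R')(Add(-7, Mul(-1, z))), 461), -1) = Pow(Add(Mul(-18, Add(-7, Mul(-1, -13)), Pow(Add(18, Add(-7, Mul(-1, -13))), -1)), 461), -1) = Pow(Add(Mul(-18, Add(-7, 13), Pow(Add(18, Add(-7, 13)), -1)), 461), -1) = Pow(Add(Mul(-18, 6, Pow(Add(18, 6), -1)), 461), -1) = Pow(Add(Mul(-18, 6, Pow(24, -1)), 461), -1) = Pow(Add(Mul(-18, 6, Rational(1, 24)), 461), -1) = Pow(Add(Rational(-9, 2), 461), -1) = Pow(Rational(913, 2), -1) = Rational(2, 913)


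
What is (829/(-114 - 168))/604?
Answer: -829/170328 ≈ -0.0048671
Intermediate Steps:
(829/(-114 - 168))/604 = (829/(-282))*(1/604) = (829*(-1/282))*(1/604) = -829/282*1/604 = -829/170328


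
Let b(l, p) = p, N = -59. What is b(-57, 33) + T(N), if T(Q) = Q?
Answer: -26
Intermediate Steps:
b(-57, 33) + T(N) = 33 - 59 = -26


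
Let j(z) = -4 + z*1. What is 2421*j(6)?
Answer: 4842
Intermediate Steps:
j(z) = -4 + z
2421*j(6) = 2421*(-4 + 6) = 2421*2 = 4842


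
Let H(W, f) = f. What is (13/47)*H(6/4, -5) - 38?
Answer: -1851/47 ≈ -39.383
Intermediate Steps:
(13/47)*H(6/4, -5) - 38 = (13/47)*(-5) - 38 = -65/47 - 38 = -1851/47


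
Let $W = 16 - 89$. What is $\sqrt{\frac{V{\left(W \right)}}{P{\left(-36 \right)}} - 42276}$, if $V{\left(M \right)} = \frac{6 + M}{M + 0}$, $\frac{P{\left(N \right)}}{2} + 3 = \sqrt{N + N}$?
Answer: $\frac{\sqrt{438} \sqrt{\frac{18516955 - 37033776 i \sqrt{2}}{-1 + 2 i \sqrt{2}}}}{438} \approx 0.0001169 - 205.61 i$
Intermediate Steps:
$P{\left(N \right)} = -6 + 2 \sqrt{2} \sqrt{N}$ ($P{\left(N \right)} = -6 + 2 \sqrt{N + N} = -6 + 2 \sqrt{2 N} = -6 + 2 \sqrt{2} \sqrt{N}$)
$W = -73$ ($W = 16 - 89 = -73$)
$V{\left(M \right)} = \frac{6 + M}{M}$
$\sqrt{\frac{V{\left(W \right)}}{P{\left(-36 \right)}} - 42276} = \sqrt{\frac{\frac{1}{-73} \left(6 - 73\right)}{-6 + 2 \sqrt{2} \sqrt{-36}} - 42276} = \sqrt{\frac{\left(- \frac{1}{73}\right) \left(-67\right)}{-6 + 2 \sqrt{2} \cdot 6 i} - 42276} = \sqrt{\frac{67}{73 \left(-6 + 12 i \sqrt{2}\right)} - 42276} = \sqrt{-42276 + \frac{67}{73 \left(-6 + 12 i \sqrt{2}\right)}}$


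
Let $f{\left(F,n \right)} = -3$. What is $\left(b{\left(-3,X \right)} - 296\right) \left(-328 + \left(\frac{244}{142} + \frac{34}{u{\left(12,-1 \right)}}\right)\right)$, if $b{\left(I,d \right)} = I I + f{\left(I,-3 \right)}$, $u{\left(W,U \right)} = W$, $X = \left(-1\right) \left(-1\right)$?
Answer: $\frac{19979405}{213} \approx 93800.0$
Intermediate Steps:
$X = 1$
$b{\left(I,d \right)} = -3 + I^{2}$ ($b{\left(I,d \right)} = I I - 3 = I^{2} - 3 = -3 + I^{2}$)
$\left(b{\left(-3,X \right)} - 296\right) \left(-328 + \left(\frac{244}{142} + \frac{34}{u{\left(12,-1 \right)}}\right)\right) = \left(\left(-3 + \left(-3\right)^{2}\right) - 296\right) \left(-328 + \left(\frac{244}{142} + \frac{34}{12}\right)\right) = \left(\left(-3 + 9\right) - 296\right) \left(-328 + \left(244 \cdot \frac{1}{142} + 34 \cdot \frac{1}{12}\right)\right) = \left(6 - 296\right) \left(-328 + \left(\frac{122}{71} + \frac{17}{6}\right)\right) = - 290 \left(-328 + \frac{1939}{426}\right) = \left(-290\right) \left(- \frac{137789}{426}\right) = \frac{19979405}{213}$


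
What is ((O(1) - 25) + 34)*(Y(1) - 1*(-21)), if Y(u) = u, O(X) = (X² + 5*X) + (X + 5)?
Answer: 462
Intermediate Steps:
O(X) = 5 + X² + 6*X (O(X) = (X² + 5*X) + (5 + X) = 5 + X² + 6*X)
((O(1) - 25) + 34)*(Y(1) - 1*(-21)) = (((5 + 1² + 6*1) - 25) + 34)*(1 - 1*(-21)) = (((5 + 1 + 6) - 25) + 34)*(1 + 21) = ((12 - 25) + 34)*22 = (-13 + 34)*22 = 21*22 = 462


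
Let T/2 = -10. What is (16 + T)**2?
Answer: 16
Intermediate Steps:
T = -20 (T = 2*(-10) = -20)
(16 + T)**2 = (16 - 20)**2 = (-4)**2 = 16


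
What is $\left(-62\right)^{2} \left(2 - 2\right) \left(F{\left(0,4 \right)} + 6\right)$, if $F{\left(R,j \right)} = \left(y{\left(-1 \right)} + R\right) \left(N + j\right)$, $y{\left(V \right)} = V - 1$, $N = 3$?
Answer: $0$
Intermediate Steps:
$y{\left(V \right)} = -1 + V$
$F{\left(R,j \right)} = \left(-2 + R\right) \left(3 + j\right)$ ($F{\left(R,j \right)} = \left(\left(-1 - 1\right) + R\right) \left(3 + j\right) = \left(-2 + R\right) \left(3 + j\right)$)
$\left(-62\right)^{2} \left(2 - 2\right) \left(F{\left(0,4 \right)} + 6\right) = \left(-62\right)^{2} \left(2 - 2\right) \left(\left(-6 - 8 + 3 \cdot 0 + 0 \cdot 4\right) + 6\right) = 3844 \cdot 0 \left(\left(-6 - 8 + 0 + 0\right) + 6\right) = 3844 \cdot 0 \left(-14 + 6\right) = 3844 \cdot 0 \left(-8\right) = 3844 \cdot 0 = 0$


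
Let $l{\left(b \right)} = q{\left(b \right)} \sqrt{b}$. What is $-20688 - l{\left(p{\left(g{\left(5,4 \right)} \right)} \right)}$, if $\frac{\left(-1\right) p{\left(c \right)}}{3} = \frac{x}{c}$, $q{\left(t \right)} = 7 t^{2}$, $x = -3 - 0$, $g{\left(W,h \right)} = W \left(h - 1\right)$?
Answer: $-20688 - \frac{63 \sqrt{15}}{125} \approx -20690.0$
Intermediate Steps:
$g{\left(W,h \right)} = W \left(-1 + h\right)$
$x = -3$ ($x = -3 + 0 = -3$)
$p{\left(c \right)} = \frac{9}{c}$ ($p{\left(c \right)} = - 3 \left(- \frac{3}{c}\right) = \frac{9}{c}$)
$l{\left(b \right)} = 7 b^{\frac{5}{2}}$ ($l{\left(b \right)} = 7 b^{2} \sqrt{b} = 7 b^{\frac{5}{2}}$)
$-20688 - l{\left(p{\left(g{\left(5,4 \right)} \right)} \right)} = -20688 - 7 \left(\frac{9}{5 \left(-1 + 4\right)}\right)^{\frac{5}{2}} = -20688 - 7 \left(\frac{9}{5 \cdot 3}\right)^{\frac{5}{2}} = -20688 - 7 \left(\frac{9}{15}\right)^{\frac{5}{2}} = -20688 - 7 \left(9 \cdot \frac{1}{15}\right)^{\frac{5}{2}} = -20688 - 7 \left(\frac{3}{5}\right)^{\frac{5}{2}} = -20688 - 7 \frac{9 \sqrt{15}}{125} = -20688 - \frac{63 \sqrt{15}}{125}$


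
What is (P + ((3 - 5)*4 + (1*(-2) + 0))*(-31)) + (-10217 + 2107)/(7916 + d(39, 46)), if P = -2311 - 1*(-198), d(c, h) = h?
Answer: -7181798/3981 ≈ -1804.0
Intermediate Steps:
P = -2113 (P = -2311 + 198 = -2113)
(P + ((3 - 5)*4 + (1*(-2) + 0))*(-31)) + (-10217 + 2107)/(7916 + d(39, 46)) = (-2113 + ((3 - 5)*4 + (1*(-2) + 0))*(-31)) + (-10217 + 2107)/(7916 + 46) = (-2113 + (-2*4 + (-2 + 0))*(-31)) - 8110/7962 = (-2113 + (-8 - 2)*(-31)) - 8110*1/7962 = (-2113 - 10*(-31)) - 4055/3981 = (-2113 + 310) - 4055/3981 = -1803 - 4055/3981 = -7181798/3981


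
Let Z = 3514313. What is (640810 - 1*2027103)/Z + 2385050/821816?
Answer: 3621267226281/1444059326204 ≈ 2.5077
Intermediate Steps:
(640810 - 1*2027103)/Z + 2385050/821816 = (640810 - 1*2027103)/3514313 + 2385050/821816 = (640810 - 2027103)*(1/3514313) + 2385050*(1/821816) = -1386293*1/3514313 + 1192525/410908 = -1386293/3514313 + 1192525/410908 = 3621267226281/1444059326204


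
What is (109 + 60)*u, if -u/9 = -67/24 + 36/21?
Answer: 91767/56 ≈ 1638.7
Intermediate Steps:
u = 543/56 (u = -9*(-67/24 + 36/21) = -9*(-67*1/24 + 36*(1/21)) = -9*(-67/24 + 12/7) = -9*(-181/168) = 543/56 ≈ 9.6964)
(109 + 60)*u = (109 + 60)*(543/56) = 169*(543/56) = 91767/56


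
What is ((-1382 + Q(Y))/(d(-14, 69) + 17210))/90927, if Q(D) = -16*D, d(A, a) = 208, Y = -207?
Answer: 965/791883243 ≈ 1.2186e-6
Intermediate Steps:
((-1382 + Q(Y))/(d(-14, 69) + 17210))/90927 = ((-1382 - 16*(-207))/(208 + 17210))/90927 = ((-1382 + 3312)/17418)*(1/90927) = (1930*(1/17418))*(1/90927) = (965/8709)*(1/90927) = 965/791883243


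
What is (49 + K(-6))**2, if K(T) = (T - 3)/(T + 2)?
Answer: 42025/16 ≈ 2626.6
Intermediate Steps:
K(T) = (-3 + T)/(2 + T)
(49 + K(-6))**2 = (49 + (-3 - 6)/(2 - 6))**2 = (49 - 9/(-4))**2 = (49 - 1/4*(-9))**2 = (49 + 9/4)**2 = (205/4)**2 = 42025/16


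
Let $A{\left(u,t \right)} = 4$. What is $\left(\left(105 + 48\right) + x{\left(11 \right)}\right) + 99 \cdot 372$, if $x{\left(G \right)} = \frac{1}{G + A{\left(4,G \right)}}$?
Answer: $\frac{554716}{15} \approx 36981.0$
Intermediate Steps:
$x{\left(G \right)} = \frac{1}{4 + G}$ ($x{\left(G \right)} = \frac{1}{G + 4} = \frac{1}{4 + G}$)
$\left(\left(105 + 48\right) + x{\left(11 \right)}\right) + 99 \cdot 372 = \left(\left(105 + 48\right) + \frac{1}{4 + 11}\right) + 99 \cdot 372 = \left(153 + \frac{1}{15}\right) + 36828 = \frac{2296}{15} + 36828 = \frac{554716}{15}$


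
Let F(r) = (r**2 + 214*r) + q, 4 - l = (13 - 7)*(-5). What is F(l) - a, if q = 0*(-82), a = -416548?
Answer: 424980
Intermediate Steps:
l = 34 (l = 4 - (13 - 7)*(-5) = 4 - 6*(-5) = 4 - 1*(-30) = 4 + 30 = 34)
q = 0
F(r) = r**2 + 214*r (F(r) = (r**2 + 214*r) + 0 = r**2 + 214*r)
F(l) - a = 34*(214 + 34) - 1*(-416548) = 34*248 + 416548 = 8432 + 416548 = 424980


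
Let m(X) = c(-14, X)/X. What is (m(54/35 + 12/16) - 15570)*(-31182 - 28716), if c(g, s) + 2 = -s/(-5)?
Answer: 498968888414/535 ≈ 9.3265e+8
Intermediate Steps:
c(g, s) = -2 + s/5 (c(g, s) = -2 - s/(-5) = -2 - s*(-1)/5 = -2 - (-1)*s/5 = -2 + s/5)
m(X) = (-2 + X/5)/X
(m(54/35 + 12/16) - 15570)*(-31182 - 28716) = ((-10 + (54/35 + 12/16))/(5*(54/35 + 12/16)) - 15570)*(-31182 - 28716) = ((-10 + (54*(1/35) + 12*(1/16)))/(5*(54*(1/35) + 12*(1/16))) - 15570)*(-59898) = ((-10 + (54/35 + 3/4))/(5*(54/35 + 3/4)) - 15570)*(-59898) = ((-10 + 321/140)/(5*(321/140)) - 15570)*(-59898) = ((1/5)*(140/321)*(-1079/140) - 15570)*(-59898) = (-1079/1605 - 15570)*(-59898) = -24990929/1605*(-59898) = 498968888414/535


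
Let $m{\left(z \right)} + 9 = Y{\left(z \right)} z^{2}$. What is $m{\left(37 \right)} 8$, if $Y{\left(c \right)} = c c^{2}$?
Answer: $554751584$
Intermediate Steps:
$Y{\left(c \right)} = c^{3}$
$m{\left(z \right)} = -9 + z^{5}$ ($m{\left(z \right)} = -9 + z^{3} z^{2} = -9 + z^{5}$)
$m{\left(37 \right)} 8 = \left(-9 + 37^{5}\right) 8 = \left(-9 + 69343957\right) 8 = 69343948 \cdot 8 = 554751584$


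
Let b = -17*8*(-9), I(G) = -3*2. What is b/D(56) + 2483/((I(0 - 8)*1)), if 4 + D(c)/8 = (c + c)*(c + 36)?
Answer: -12786991/30900 ≈ -413.82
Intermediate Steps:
I(G) = -6
b = 1224 (b = -136*(-9) = 1224)
D(c) = -32 + 16*c*(36 + c) (D(c) = -32 + 8*((c + c)*(c + 36)) = -32 + 8*((2*c)*(36 + c)) = -32 + 8*(2*c*(36 + c)) = -32 + 16*c*(36 + c))
b/D(56) + 2483/((I(0 - 8)*1)) = 1224/(-32 + 16*56**2 + 576*56) + 2483/((-6*1)) = 1224/(-32 + 16*3136 + 32256) + 2483/(-6) = 1224/(-32 + 50176 + 32256) + 2483*(-1/6) = 1224/82400 - 2483/6 = 1224*(1/82400) - 2483/6 = 153/10300 - 2483/6 = -12786991/30900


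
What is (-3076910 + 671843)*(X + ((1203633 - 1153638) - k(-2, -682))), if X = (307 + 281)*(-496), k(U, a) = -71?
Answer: 581020895994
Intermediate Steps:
X = -291648 (X = 588*(-496) = -291648)
(-3076910 + 671843)*(X + ((1203633 - 1153638) - k(-2, -682))) = (-3076910 + 671843)*(-291648 + ((1203633 - 1153638) - 1*(-71))) = -2405067*(-291648 + (49995 + 71)) = -2405067*(-291648 + 50066) = -2405067*(-241582) = 581020895994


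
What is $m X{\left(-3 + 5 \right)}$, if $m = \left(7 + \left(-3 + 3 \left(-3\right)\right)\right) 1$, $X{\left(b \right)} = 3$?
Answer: $-15$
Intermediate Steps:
$m = -5$ ($m = \left(7 - 12\right) 1 = \left(-5\right) 1 = -5$)
$m X{\left(-3 + 5 \right)} = \left(-5\right) 3 = -15$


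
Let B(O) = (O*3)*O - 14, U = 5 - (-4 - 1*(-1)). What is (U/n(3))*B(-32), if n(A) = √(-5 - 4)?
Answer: -24464*I/3 ≈ -8154.7*I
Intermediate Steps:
n(A) = 3*I (n(A) = √(-9) = 3*I)
U = 8 (U = 5 - (-4 + 1) = 5 - 1*(-3) = 5 + 3 = 8)
B(O) = -14 + 3*O² (B(O) = (3*O)*O - 14 = 3*O² - 14 = -14 + 3*O²)
(U/n(3))*B(-32) = (8/((3*I)))*(-14 + 3*(-32)²) = (8*(-I/3))*(-14 + 3*1024) = (-8*I/3)*(-14 + 3072) = -8*I/3*3058 = -24464*I/3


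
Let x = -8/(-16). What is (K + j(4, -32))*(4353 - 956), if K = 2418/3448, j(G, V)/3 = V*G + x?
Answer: -2235976737/1724 ≈ -1.2970e+6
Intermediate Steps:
x = 1/2 (x = -8*(-1/16) = 1/2 ≈ 0.50000)
j(G, V) = 3/2 + 3*G*V (j(G, V) = 3*(V*G + 1/2) = 3*(G*V + 1/2) = 3*(1/2 + G*V) = 3/2 + 3*G*V)
K = 1209/1724 (K = 2418*(1/3448) = 1209/1724 ≈ 0.70128)
(K + j(4, -32))*(4353 - 956) = (1209/1724 + (3/2 + 3*4*(-32)))*(4353 - 956) = (1209/1724 + (3/2 - 384))*3397 = (1209/1724 - 765/2)*3397 = -658221/1724*3397 = -2235976737/1724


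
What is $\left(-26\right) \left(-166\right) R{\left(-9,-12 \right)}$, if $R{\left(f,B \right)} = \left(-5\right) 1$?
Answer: $-21580$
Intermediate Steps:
$R{\left(f,B \right)} = -5$
$\left(-26\right) \left(-166\right) R{\left(-9,-12 \right)} = \left(-26\right) \left(-166\right) \left(-5\right) = 4316 \left(-5\right) = -21580$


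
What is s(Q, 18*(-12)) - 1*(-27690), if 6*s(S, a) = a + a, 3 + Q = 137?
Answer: 27618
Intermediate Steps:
Q = 134 (Q = -3 + 137 = 134)
s(S, a) = a/3 (s(S, a) = (a + a)/6 = (2*a)/6 = a/3)
s(Q, 18*(-12)) - 1*(-27690) = (18*(-12))/3 - 1*(-27690) = (⅓)*(-216) + 27690 = -72 + 27690 = 27618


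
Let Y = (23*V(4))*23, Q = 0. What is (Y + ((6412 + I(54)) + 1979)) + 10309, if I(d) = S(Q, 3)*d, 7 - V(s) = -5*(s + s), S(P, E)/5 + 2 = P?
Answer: 43023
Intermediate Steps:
S(P, E) = -10 + 5*P
V(s) = 7 + 10*s (V(s) = 7 - (-5)*(s + s) = 7 - (-5)*2*s = 7 - (-10)*s = 7 + 10*s)
I(d) = -10*d (I(d) = (-10 + 5*0)*d = (-10 + 0)*d = -10*d)
Y = 24863 (Y = (23*(7 + 10*4))*23 = (23*(7 + 40))*23 = (23*47)*23 = 1081*23 = 24863)
(Y + ((6412 + I(54)) + 1979)) + 10309 = (24863 + ((6412 - 10*54) + 1979)) + 10309 = (24863 + ((6412 - 540) + 1979)) + 10309 = (24863 + (5872 + 1979)) + 10309 = (24863 + 7851) + 10309 = 32714 + 10309 = 43023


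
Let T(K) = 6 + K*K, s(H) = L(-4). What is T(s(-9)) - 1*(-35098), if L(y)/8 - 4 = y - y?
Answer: 36128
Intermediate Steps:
L(y) = 32 (L(y) = 32 + 8*(y - y) = 32 + 8*0 = 32 + 0 = 32)
s(H) = 32
T(K) = 6 + K²
T(s(-9)) - 1*(-35098) = (6 + 32²) - 1*(-35098) = (6 + 1024) + 35098 = 1030 + 35098 = 36128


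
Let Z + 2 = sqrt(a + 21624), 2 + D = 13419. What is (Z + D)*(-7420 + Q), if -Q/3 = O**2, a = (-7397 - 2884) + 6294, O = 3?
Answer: -99901505 - 7447*sqrt(17637) ≈ -1.0089e+8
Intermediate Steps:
a = -3987 (a = -10281 + 6294 = -3987)
D = 13417 (D = -2 + 13419 = 13417)
Z = -2 + sqrt(17637) (Z = -2 + sqrt(-3987 + 21624) = -2 + sqrt(17637) ≈ 130.80)
Q = -27 (Q = -3*3**2 = -3*9 = -27)
(Z + D)*(-7420 + Q) = ((-2 + sqrt(17637)) + 13417)*(-7420 - 27) = (13415 + sqrt(17637))*(-7447) = -99901505 - 7447*sqrt(17637)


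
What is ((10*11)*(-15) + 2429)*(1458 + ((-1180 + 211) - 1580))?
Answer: -849889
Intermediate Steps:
((10*11)*(-15) + 2429)*(1458 + ((-1180 + 211) - 1580)) = (110*(-15) + 2429)*(1458 + (-969 - 1580)) = (-1650 + 2429)*(1458 - 2549) = 779*(-1091) = -849889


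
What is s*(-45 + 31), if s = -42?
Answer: 588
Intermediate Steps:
s*(-45 + 31) = -42*(-45 + 31) = -42*(-14) = 588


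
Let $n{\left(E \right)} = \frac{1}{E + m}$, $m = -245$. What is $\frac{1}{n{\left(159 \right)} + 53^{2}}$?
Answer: $\frac{86}{241573} \approx 0.000356$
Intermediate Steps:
$n{\left(E \right)} = \frac{1}{-245 + E}$ ($n{\left(E \right)} = \frac{1}{E - 245} = \frac{1}{-245 + E}$)
$\frac{1}{n{\left(159 \right)} + 53^{2}} = \frac{1}{\frac{1}{-245 + 159} + 53^{2}} = \frac{1}{\frac{1}{-86} + 2809} = \frac{1}{- \frac{1}{86} + 2809} = \frac{1}{\frac{241573}{86}} = \frac{86}{241573}$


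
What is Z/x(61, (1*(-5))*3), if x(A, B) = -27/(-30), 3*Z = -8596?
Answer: -85960/27 ≈ -3183.7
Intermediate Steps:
Z = -8596/3 (Z = (⅓)*(-8596) = -8596/3 ≈ -2865.3)
x(A, B) = 9/10 (x(A, B) = -27*(-1/30) = 9/10)
Z/x(61, (1*(-5))*3) = -8596/(3*9/10) = -8596/3*10/9 = -85960/27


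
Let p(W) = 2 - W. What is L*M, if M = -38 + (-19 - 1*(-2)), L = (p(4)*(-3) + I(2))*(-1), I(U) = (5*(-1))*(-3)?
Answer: 1155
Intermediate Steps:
I(U) = 15 (I(U) = -5*(-3) = 15)
L = -21 (L = ((2 - 1*4)*(-3) + 15)*(-1) = ((2 - 4)*(-3) + 15)*(-1) = (-2*(-3) + 15)*(-1) = (6 + 15)*(-1) = 21*(-1) = -21)
M = -55 (M = -38 + (-19 + 2) = -38 - 17 = -55)
L*M = -21*(-55) = 1155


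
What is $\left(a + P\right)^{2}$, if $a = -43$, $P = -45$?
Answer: $7744$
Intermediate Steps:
$\left(a + P\right)^{2} = \left(-43 - 45\right)^{2} = \left(-88\right)^{2} = 7744$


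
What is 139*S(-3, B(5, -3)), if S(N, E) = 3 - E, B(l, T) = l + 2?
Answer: -556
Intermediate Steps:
B(l, T) = 2 + l
139*S(-3, B(5, -3)) = 139*(3 - (2 + 5)) = 139*(3 - 1*7) = 139*(3 - 7) = 139*(-4) = -556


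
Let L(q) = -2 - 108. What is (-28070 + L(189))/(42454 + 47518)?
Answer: -7045/22493 ≈ -0.31321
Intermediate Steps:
L(q) = -110
(-28070 + L(189))/(42454 + 47518) = (-28070 - 110)/(42454 + 47518) = -28180/89972 = -28180*1/89972 = -7045/22493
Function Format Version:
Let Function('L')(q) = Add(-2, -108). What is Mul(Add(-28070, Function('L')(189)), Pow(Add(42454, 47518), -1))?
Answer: Rational(-7045, 22493) ≈ -0.31321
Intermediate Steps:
Function('L')(q) = -110
Mul(Add(-28070, Function('L')(189)), Pow(Add(42454, 47518), -1)) = Mul(Add(-28070, -110), Pow(Add(42454, 47518), -1)) = Mul(-28180, Pow(89972, -1)) = Mul(-28180, Rational(1, 89972)) = Rational(-7045, 22493)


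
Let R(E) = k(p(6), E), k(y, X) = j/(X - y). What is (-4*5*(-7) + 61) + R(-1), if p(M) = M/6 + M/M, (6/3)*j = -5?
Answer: 1211/6 ≈ 201.83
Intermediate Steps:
j = -5/2 (j = (½)*(-5) = -5/2 ≈ -2.5000)
p(M) = 1 + M/6 (p(M) = M*(⅙) + 1 = M/6 + 1 = 1 + M/6)
k(y, X) = -5/(2*(X - y))
R(E) = 5/(2*(2 - E)) (R(E) = 5/(2*((1 + (⅙)*6) - E)) = 5/(2*((1 + 1) - E)) = 5/(2*(2 - E)))
(-4*5*(-7) + 61) + R(-1) = (-4*5*(-7) + 61) - 5/(-4 + 2*(-1)) = (-20*(-7) + 61) - 5/(-4 - 2) = (140 + 61) - 5/(-6) = 201 - 5*(-⅙) = 201 + ⅚ = 1211/6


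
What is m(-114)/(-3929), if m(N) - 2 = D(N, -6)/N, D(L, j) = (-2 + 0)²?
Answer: -112/223953 ≈ -0.00050011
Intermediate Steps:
D(L, j) = 4 (D(L, j) = (-2)² = 4)
m(N) = 2 + 4/N
m(-114)/(-3929) = (2 + 4/(-114))/(-3929) = (2 + 4*(-1/114))*(-1/3929) = (2 - 2/57)*(-1/3929) = (112/57)*(-1/3929) = -112/223953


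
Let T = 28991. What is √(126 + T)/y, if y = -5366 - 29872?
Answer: -√29117/35238 ≈ -0.0048424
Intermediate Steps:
y = -35238
√(126 + T)/y = √(126 + 28991)/(-35238) = √29117*(-1/35238) = -√29117/35238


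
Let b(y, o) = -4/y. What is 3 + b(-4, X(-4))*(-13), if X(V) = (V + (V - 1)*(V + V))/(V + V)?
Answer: -10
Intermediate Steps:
X(V) = (V + 2*V*(-1 + V))/(2*V) (X(V) = (V + (-1 + V)*(2*V))/((2*V)) = (V + 2*V*(-1 + V))*(1/(2*V)) = (V + 2*V*(-1 + V))/(2*V))
3 + b(-4, X(-4))*(-13) = 3 - 4/(-4)*(-13) = 3 - 4*(-1/4)*(-13) = 3 + 1*(-13) = 3 - 13 = -10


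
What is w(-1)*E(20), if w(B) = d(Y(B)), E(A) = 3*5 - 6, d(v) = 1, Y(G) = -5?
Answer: 9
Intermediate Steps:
E(A) = 9 (E(A) = 15 - 6 = 9)
w(B) = 1
w(-1)*E(20) = 1*9 = 9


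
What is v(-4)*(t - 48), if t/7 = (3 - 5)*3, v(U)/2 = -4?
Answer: 720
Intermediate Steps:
v(U) = -8 (v(U) = 2*(-4) = -8)
t = -42 (t = 7*((3 - 5)*3) = 7*(-2*3) = 7*(-6) = -42)
v(-4)*(t - 48) = -8*(-42 - 48) = -8*(-90) = 720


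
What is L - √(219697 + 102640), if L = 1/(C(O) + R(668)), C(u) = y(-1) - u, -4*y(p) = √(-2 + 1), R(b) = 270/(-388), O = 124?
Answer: -18772216/2340827333 - √322337 + 37636*I/2340827333 ≈ -567.75 + 1.6078e-5*I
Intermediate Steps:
R(b) = -135/194 (R(b) = 270*(-1/388) = -135/194)
y(p) = -I/4 (y(p) = -√(-2 + 1)/4 = -I/4)
C(u) = -u - I/4 (C(u) = -I/4 - u = -u - I/4)
L = 150544*(-24191/194 + I/4)/2340827333 (L = 1/((-1*124 - I/4) - 135/194) = 1/((-124 - I/4) - 135/194) = 1/(-24191/194 - I/4) = 150544*(-24191/194 + I/4)/2340827333 ≈ -0.0080195 + 1.6078e-5*I)
L - √(219697 + 102640) = (-18772216/2340827333 + 37636*I/2340827333) - √(219697 + 102640) = (-18772216/2340827333 + 37636*I/2340827333) - √322337 = -18772216/2340827333 - √322337 + 37636*I/2340827333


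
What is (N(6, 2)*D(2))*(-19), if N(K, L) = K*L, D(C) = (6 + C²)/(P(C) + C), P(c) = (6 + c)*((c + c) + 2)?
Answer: -228/5 ≈ -45.600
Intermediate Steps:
P(c) = (2 + 2*c)*(6 + c) (P(c) = (6 + c)*(2*c + 2) = (6 + c)*(2 + 2*c) = (2 + 2*c)*(6 + c))
D(C) = (6 + C²)/(12 + 2*C² + 15*C) (D(C) = (6 + C²)/((12 + 2*C² + 14*C) + C) = (6 + C²)/(12 + 2*C² + 15*C))
(N(6, 2)*D(2))*(-19) = ((6*2)*((6 + 2²)/(12 + 2*2² + 15*2)))*(-19) = (12*((6 + 4)/(12 + 2*4 + 30)))*(-19) = (12*(10/(12 + 8 + 30)))*(-19) = (12*(10/50))*(-19) = (12*((1/50)*10))*(-19) = (12*(⅕))*(-19) = (12/5)*(-19) = -228/5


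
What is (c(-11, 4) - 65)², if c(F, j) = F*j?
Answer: 11881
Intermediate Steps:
(c(-11, 4) - 65)² = (-11*4 - 65)² = (-44 - 65)² = (-109)² = 11881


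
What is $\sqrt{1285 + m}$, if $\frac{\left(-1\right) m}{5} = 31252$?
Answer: $5 i \sqrt{6199} \approx 393.67 i$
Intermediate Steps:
$m = -156260$ ($m = \left(-5\right) 31252 = -156260$)
$\sqrt{1285 + m} = \sqrt{1285 - 156260} = \sqrt{-154975} = 5 i \sqrt{6199}$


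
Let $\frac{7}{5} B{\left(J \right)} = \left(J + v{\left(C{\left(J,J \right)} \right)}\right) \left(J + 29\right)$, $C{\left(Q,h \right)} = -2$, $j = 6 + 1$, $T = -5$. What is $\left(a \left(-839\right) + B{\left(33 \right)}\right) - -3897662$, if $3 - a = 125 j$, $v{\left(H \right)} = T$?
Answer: $4630510$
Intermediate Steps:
$j = 7$
$v{\left(H \right)} = -5$
$B{\left(J \right)} = \frac{5 \left(-5 + J\right) \left(29 + J\right)}{7}$ ($B{\left(J \right)} = \frac{5 \left(J - 5\right) \left(J + 29\right)}{7} = \frac{5 \left(-5 + J\right) \left(29 + J\right)}{7}$)
$a = -872$ ($a = 3 - 125 \cdot 7 = 3 - 875 = -872$)
$\left(a \left(-839\right) + B{\left(33 \right)}\right) - -3897662 = \left(\left(-872\right) \left(-839\right) + \left(- \frac{725}{7} + \frac{5 \cdot 33^{2}}{7} + \frac{120}{7} \cdot 33\right)\right) - -3897662 = \left(731608 + \left(- \frac{725}{7} + \frac{5}{7} \cdot 1089 + \frac{3960}{7}\right)\right) + 3897662 = \left(731608 + \left(- \frac{725}{7} + \frac{5445}{7} + \frac{3960}{7}\right)\right) + 3897662 = \left(731608 + 1240\right) + 3897662 = 732848 + 3897662 = 4630510$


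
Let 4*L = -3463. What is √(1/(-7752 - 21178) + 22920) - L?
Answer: 3463/4 + √19182777079070/28930 ≈ 1017.1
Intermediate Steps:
L = -3463/4 (L = (¼)*(-3463) = -3463/4 ≈ -865.75)
√(1/(-7752 - 21178) + 22920) - L = √(1/(-7752 - 21178) + 22920) - 1*(-3463/4) = √(1/(-28930) + 22920) + 3463/4 = √(-1/28930 + 22920) + 3463/4 = √(663075599/28930) + 3463/4 = √19182777079070/28930 + 3463/4 = 3463/4 + √19182777079070/28930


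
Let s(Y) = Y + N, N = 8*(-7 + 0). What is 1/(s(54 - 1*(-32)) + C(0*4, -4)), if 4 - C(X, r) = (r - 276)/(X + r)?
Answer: -1/36 ≈ -0.027778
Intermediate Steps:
C(X, r) = 4 - (-276 + r)/(X + r) (C(X, r) = 4 - (r - 276)/(X + r) = 4 - (-276 + r)/(X + r))
N = -56 (N = 8*(-7) = -56)
s(Y) = -56 + Y (s(Y) = Y - 56 = -56 + Y)
1/(s(54 - 1*(-32)) + C(0*4, -4)) = 1/((-56 + (54 - 1*(-32))) + (276 + 3*(-4) + 4*(0*4))/(0*4 - 4)) = 1/((-56 + (54 + 32)) + (276 - 12 + 4*0)/(0 - 4)) = 1/((-56 + 86) + (276 - 12 + 0)/(-4)) = 1/(30 - ¼*264) = 1/(30 - 66) = 1/(-36) = -1/36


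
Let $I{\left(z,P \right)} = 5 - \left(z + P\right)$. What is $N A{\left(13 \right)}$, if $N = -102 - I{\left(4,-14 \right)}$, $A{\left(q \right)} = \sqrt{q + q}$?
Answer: $- 117 \sqrt{26} \approx -596.58$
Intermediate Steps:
$I{\left(z,P \right)} = 5 - P - z$ ($I{\left(z,P \right)} = 5 - \left(P + z\right) = 5 - P - z$)
$A{\left(q \right)} = \sqrt{2} \sqrt{q}$ ($A{\left(q \right)} = \sqrt{2 q} = \sqrt{2} \sqrt{q}$)
$N = -117$ ($N = -102 - \left(5 - -14 - 4\right) = -102 - \left(5 + 14 - 4\right) = -102 - 15 = -117$)
$N A{\left(13 \right)} = - 117 \sqrt{2} \sqrt{13} = - 117 \sqrt{26}$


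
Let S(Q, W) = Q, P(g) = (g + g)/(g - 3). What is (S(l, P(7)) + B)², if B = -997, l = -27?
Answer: 1048576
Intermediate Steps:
P(g) = 2*g/(-3 + g) (P(g) = (2*g)/(-3 + g) = 2*g/(-3 + g))
(S(l, P(7)) + B)² = (-27 - 997)² = (-1024)² = 1048576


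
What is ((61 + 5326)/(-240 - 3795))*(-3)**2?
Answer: -16161/1345 ≈ -12.016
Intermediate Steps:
((61 + 5326)/(-240 - 3795))*(-3)**2 = (5387/(-4035))*9 = (5387*(-1/4035))*9 = -5387/4035*9 = -16161/1345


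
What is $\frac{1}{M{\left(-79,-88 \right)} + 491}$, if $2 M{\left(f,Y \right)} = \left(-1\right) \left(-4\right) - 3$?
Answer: $\frac{2}{983} \approx 0.0020346$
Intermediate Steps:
$M{\left(f,Y \right)} = \frac{1}{2}$ ($M{\left(f,Y \right)} = \frac{\left(-1\right) \left(-4\right) - 3}{2} = \frac{4 - 3}{2} = \frac{1}{2} \cdot 1 = \frac{1}{2}$)
$\frac{1}{M{\left(-79,-88 \right)} + 491} = \frac{1}{\frac{1}{2} + 491} = \frac{1}{\frac{983}{2}} = \frac{2}{983}$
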